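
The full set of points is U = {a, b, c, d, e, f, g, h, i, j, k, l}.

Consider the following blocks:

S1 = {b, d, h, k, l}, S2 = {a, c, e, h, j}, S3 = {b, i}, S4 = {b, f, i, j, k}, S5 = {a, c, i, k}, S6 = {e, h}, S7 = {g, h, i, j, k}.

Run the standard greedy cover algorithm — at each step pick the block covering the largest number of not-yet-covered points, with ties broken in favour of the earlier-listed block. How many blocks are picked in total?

4

Greedy: pick S1 (covers 5 new) → pick S2 (covers 4 new) → pick S4 (covers 2 new) → pick S7 (covers 1 new). Total picks: 4.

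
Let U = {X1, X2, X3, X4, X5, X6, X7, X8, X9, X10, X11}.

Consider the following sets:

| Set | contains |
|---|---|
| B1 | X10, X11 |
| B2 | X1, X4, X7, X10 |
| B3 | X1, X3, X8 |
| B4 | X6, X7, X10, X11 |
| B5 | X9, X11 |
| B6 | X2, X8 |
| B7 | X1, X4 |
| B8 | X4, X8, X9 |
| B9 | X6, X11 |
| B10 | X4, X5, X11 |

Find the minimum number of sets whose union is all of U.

Take {B3, B4, B5, B6, B10}. Their union is {X1, X2, X3, X4, X5, X6, X7, X8, X9, X10, X11}, which is all 11 points.
No 4 of the 10 sets cover everything (all 210 combinations miss at least one point), so 5 is optimal.

5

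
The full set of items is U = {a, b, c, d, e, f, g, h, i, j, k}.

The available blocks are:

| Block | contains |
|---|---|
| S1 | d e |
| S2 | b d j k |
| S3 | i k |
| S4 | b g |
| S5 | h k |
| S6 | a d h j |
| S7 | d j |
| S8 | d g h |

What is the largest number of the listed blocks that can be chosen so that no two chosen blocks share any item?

S1, S4, S5 are pairwise disjoint (S1={d,e}; S4={b,g}; S5={h,k}).
Every remaining block overlaps one of these, and no 4 of the listed blocks are pairwise disjoint, so 3 is the maximum.

3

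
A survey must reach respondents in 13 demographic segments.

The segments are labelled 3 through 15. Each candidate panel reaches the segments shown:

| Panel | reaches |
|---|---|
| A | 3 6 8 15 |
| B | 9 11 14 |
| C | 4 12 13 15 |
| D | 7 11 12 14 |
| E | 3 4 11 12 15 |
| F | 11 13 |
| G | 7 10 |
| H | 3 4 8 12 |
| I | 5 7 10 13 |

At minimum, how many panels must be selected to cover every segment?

4

Take {A, B, H, I}. Their union is {3, 4, 5, 6, 7, 8, 9, 10, 11, 12, 13, 14, 15}, which is all 13 segments.
Only A contains 6, so A is forced; the remaining 9 segments need at least 3 more panels (each remaining panel adds at most 4) — so at least 4 panels are needed, and 4 is optimal.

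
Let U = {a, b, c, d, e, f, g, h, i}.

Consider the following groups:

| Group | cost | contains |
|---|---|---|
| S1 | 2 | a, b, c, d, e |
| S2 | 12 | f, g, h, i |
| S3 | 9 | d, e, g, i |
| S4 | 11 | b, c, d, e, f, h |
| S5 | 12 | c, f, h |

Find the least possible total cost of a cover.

14

S1, S2 together cover every element (S1 ∪ S2 = {a, b, c, d, e, f, g, h, i}); total cost 2 + 12 = 14.
No covering selection has total cost below 14.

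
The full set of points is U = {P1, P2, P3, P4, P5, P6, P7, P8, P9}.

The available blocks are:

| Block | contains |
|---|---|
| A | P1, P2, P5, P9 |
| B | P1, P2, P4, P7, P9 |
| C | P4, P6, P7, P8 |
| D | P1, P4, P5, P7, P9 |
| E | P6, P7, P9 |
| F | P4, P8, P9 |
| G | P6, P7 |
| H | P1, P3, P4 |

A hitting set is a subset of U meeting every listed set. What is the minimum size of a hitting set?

3

Take T = {P3, P7, P9}. Each listed block contains at least one of these, so T is a hitting set of size 3.
No choice of 2 points meets every block, so 3 is the minimum.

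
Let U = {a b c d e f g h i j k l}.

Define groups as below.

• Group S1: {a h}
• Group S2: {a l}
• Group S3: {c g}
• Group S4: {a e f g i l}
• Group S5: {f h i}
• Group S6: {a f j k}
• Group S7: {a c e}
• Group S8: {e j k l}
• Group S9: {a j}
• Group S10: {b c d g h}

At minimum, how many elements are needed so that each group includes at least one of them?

4

T = {a, c, h, l} meets every group (each contains at least one member of T), and |T| = 4.
No choice of 3 elements meets every group, so 4 is the minimum.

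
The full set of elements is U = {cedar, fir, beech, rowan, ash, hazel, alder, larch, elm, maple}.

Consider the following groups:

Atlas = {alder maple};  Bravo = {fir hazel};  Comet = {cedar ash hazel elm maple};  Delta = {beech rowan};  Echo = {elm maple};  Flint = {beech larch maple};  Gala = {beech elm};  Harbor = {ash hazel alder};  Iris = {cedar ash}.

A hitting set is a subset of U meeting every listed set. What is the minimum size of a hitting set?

H = {fir, beech, ash, maple} meets every group (each contains at least one member of H), and |H| = 4.
The groups Atlas, Bravo, Delta, Iris are pairwise disjoint, so any hitting set needs a separate element for each — at least 4. Hence 4 is optimal.

4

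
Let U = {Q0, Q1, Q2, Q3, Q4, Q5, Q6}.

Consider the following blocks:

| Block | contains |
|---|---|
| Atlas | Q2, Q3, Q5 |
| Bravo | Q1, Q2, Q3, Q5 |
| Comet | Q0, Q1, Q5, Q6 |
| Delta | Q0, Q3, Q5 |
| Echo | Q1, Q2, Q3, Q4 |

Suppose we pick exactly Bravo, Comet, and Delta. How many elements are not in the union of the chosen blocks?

Union of Bravo, Comet, Delta = {Q0, Q1, Q2, Q3, Q5, Q6}.
Not covered: Q4 — 1 element.

1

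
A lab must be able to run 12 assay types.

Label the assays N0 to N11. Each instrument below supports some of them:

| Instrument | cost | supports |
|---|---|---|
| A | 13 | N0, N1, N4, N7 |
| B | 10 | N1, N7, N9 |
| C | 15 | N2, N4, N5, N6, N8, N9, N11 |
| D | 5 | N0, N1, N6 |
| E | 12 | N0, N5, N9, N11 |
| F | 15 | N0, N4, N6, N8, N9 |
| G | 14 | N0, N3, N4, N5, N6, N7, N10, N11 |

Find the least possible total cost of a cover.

34

C, D, G together cover every assay (C ∪ D ∪ G = {N0, N1, N2, N3, N4, N5, N6, N7, N8, N9, N10, N11}); total cost 15 + 5 + 14 = 34.
No covering selection has total cost below 34.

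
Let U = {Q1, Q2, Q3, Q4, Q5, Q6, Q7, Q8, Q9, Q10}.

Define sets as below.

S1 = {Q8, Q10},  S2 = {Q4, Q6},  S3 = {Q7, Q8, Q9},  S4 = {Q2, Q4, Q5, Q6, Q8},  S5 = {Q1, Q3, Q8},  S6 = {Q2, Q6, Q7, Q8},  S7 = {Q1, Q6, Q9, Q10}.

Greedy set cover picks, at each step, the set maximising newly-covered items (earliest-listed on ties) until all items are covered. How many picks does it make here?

Greedy: pick S4 (covers 5 new) → pick S7 (covers 3 new) → pick S3 (covers 1 new) → pick S5 (covers 1 new). Total picks: 4.

4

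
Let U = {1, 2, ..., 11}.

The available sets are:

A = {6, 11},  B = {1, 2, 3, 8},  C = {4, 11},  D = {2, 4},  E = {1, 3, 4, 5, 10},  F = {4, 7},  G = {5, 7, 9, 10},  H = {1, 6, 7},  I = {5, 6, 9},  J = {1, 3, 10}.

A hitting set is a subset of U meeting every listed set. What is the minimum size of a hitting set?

Take T = {1, 4, 6, 7}. Each listed set contains at least one of these, so T is a hitting set of size 4.
No choice of 3 elements meets every set, so 4 is the minimum.

4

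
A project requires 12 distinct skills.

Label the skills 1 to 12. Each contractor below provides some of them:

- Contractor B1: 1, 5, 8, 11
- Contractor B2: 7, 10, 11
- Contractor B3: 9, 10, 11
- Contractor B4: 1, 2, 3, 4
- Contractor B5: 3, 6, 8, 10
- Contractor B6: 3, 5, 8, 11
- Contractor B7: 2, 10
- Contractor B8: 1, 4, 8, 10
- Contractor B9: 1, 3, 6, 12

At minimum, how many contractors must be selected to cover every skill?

B1 and B2 and B3 and B4 and B9 together: B1 ∪ B2 ∪ B3 ∪ B4 ∪ B9 = {1, 2, 3, 4, 5, 6, 7, 8, 9, 10, 11, 12} — every skill is covered.
No 4 of the 9 contractors cover everything (all 126 combinations miss at least one skill), so 5 is optimal.

5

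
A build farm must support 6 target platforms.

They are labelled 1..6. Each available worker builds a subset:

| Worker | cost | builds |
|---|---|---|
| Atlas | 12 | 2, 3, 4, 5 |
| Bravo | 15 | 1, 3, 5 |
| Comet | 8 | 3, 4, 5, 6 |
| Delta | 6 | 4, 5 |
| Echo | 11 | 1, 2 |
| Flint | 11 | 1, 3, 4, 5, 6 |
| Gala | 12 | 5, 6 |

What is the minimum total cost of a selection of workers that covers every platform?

19

Comet, Echo together cover every platform (Comet ∪ Echo = {1, 2, 3, 4, 5, 6}); total cost 8 + 11 = 19.
No covering selection has total cost below 19.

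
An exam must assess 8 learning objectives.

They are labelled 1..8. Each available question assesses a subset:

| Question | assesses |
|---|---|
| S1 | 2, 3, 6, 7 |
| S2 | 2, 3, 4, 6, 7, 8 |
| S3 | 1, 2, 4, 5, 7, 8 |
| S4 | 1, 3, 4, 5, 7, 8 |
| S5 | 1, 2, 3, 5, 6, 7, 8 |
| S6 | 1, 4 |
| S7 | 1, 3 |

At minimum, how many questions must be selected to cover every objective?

2

Take {S5, S6}. Their union is {1, 2, 3, 4, 5, 6, 7, 8}, which is all 8 objectives.
No single question has all 8 objectives (the largest, S5, has 7), so 2 is optimal.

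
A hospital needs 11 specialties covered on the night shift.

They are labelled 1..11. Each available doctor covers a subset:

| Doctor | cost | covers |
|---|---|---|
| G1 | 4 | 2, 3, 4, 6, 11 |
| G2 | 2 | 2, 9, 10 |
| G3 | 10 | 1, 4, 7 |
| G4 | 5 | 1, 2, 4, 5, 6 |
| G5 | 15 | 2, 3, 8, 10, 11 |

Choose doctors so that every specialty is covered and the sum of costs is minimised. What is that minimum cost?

32

G2, G3, G4, G5 together cover every specialty (G2 ∪ G3 ∪ G4 ∪ G5 = {1, 2, 3, 4, 5, 6, 7, 8, 9, 10, 11}); total cost 2 + 10 + 5 + 15 = 32.
The greedy pick G2, G1, G4, G3, G5 costs 36; no covering selection beats 32.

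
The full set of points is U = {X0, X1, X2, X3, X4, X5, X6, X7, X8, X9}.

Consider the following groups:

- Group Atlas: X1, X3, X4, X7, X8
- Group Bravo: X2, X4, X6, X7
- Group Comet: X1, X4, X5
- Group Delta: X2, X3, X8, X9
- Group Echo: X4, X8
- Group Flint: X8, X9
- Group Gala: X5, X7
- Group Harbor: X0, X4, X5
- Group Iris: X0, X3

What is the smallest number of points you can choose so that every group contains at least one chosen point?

4

Take H = {X3, X4, X5, X8}. Each listed group contains at least one of these, so H is a hitting set of size 4.
No choice of 3 points meets every group, so 4 is the minimum.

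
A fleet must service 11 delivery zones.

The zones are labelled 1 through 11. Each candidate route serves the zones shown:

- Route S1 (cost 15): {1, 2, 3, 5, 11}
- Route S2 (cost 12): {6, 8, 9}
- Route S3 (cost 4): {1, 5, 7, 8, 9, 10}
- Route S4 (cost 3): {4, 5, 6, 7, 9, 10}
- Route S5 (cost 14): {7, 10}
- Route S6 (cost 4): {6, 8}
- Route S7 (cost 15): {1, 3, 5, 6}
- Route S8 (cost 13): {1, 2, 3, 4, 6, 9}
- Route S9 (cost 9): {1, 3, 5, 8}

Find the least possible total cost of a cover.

22

S1, S3, S4 together cover every zone (S1 ∪ S3 ∪ S4 = {1, 2, 3, 4, 5, 6, 7, 8, 9, 10, 11}); total cost 15 + 4 + 3 = 22.
No covering selection has total cost below 22.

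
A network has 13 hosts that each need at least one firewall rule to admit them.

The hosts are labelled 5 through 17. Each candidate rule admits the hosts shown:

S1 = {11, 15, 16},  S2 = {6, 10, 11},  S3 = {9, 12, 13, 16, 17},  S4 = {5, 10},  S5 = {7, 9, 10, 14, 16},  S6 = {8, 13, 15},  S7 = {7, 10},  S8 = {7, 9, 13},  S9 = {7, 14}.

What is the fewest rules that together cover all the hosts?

5

Take {S2, S3, S4, S5, S6}. Their union is {5, 6, 7, 8, 9, 10, 11, 12, 13, 14, 15, 16, 17}, which is all 13 hosts.
No 4 of the 9 rules cover everything (all 126 combinations miss at least one host), so 5 is optimal.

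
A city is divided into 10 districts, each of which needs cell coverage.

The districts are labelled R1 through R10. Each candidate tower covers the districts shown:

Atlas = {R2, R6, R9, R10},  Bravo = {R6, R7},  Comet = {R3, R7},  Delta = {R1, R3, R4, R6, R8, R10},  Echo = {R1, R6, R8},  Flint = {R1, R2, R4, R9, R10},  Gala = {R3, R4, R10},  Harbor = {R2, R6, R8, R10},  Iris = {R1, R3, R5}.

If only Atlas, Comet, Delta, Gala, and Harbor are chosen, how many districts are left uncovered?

1

Union of Atlas, Comet, Delta, Gala, Harbor = {R1, R2, R3, R4, R6, R7, R8, R9, R10}.
Not covered: R5 — 1 district.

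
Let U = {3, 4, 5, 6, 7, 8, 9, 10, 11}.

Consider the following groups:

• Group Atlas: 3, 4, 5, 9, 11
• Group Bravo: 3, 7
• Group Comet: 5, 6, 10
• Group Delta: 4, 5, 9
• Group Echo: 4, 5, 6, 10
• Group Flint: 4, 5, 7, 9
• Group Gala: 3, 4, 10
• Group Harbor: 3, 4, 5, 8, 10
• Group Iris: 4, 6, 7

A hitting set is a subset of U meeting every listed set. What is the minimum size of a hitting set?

3

The 3 items {5, 7, 10} hit every group.
No choice of 2 items meets every group, so 3 is the minimum.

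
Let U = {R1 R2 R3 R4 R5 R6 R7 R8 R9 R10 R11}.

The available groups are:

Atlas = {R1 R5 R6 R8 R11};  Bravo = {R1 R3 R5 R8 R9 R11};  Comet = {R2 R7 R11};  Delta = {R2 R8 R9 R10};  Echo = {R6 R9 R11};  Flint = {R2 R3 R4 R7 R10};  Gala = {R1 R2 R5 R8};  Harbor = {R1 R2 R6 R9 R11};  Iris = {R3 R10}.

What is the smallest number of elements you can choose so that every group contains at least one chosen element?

The 3 elements {R2, R3, R6} hit every group.
The groups Echo, Gala, Iris are pairwise disjoint, so any hitting set needs a separate element for each — at least 3. Hence 3 is optimal.

3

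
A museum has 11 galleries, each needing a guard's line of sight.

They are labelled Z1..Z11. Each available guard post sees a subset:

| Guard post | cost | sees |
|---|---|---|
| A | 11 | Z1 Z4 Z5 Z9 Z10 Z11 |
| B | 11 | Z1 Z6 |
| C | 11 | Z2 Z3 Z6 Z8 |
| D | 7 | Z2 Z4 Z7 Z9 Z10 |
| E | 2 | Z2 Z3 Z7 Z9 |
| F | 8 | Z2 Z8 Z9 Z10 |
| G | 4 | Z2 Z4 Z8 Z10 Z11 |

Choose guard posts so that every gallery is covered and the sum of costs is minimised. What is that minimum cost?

24

A, C, E together cover every gallery (A ∪ C ∪ E = {Z1, Z2, Z3, Z4, Z5, Z6, Z7, Z8, Z9, Z10, Z11}); total cost 11 + 11 + 2 = 24.
The greedy pick E, G, A, B costs 28; no covering selection beats 24.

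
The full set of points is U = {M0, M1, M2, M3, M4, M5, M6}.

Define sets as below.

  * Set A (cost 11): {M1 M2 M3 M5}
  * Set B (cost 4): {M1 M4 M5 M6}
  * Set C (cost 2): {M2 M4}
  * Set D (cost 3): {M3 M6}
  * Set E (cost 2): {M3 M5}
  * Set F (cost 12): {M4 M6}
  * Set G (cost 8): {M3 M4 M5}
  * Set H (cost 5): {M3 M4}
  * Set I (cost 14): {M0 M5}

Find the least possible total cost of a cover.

B, C, E, I together cover every point (B ∪ C ∪ E ∪ I = {M0, M1, M2, M3, M4, M5, M6}); total cost 4 + 2 + 2 + 14 = 22.
No covering selection has total cost below 22.

22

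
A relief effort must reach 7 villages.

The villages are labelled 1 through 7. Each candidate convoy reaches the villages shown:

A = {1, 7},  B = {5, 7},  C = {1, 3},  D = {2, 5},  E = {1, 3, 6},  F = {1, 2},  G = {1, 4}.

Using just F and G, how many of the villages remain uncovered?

Union of F, G = {1, 2, 4}.
Not covered: 3, 5, 6, 7 — 4 villages.

4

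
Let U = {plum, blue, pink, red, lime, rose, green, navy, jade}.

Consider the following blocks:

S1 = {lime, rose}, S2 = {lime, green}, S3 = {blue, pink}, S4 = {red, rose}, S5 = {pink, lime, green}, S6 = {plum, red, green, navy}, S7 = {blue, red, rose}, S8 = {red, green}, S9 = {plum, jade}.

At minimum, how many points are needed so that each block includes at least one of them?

4

H = {pink, rose, green, jade} meets every block (each contains at least one member of H), and |H| = 4.
The blocks S1, S3, S8, S9 are pairwise disjoint, so any hitting set needs a separate point for each — at least 4. Hence 4 is optimal.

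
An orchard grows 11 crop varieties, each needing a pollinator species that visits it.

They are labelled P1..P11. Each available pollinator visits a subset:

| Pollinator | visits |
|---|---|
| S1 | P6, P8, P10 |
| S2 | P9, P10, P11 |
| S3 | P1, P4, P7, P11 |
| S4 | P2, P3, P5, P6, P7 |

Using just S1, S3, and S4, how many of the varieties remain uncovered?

Union of S1, S3, S4 = {P1, P2, P3, P4, P5, P6, P7, P8, P10, P11}.
Not covered: P9 — 1 variety.

1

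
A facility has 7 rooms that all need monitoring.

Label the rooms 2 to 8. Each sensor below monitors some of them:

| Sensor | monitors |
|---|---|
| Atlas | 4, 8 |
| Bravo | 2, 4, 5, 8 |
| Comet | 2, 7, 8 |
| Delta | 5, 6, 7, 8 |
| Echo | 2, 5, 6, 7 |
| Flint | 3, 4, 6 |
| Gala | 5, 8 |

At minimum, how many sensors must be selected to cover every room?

3

Comet and Delta and Flint together: Comet ∪ Delta ∪ Flint = {2, 3, 4, 5, 6, 7, 8} — every room is covered.
Only Flint contains 3, so Flint is forced; the remaining 4 rooms need at least 2 more sensors (each remaining sensor adds at most 3) — so at least 3 sensors are needed, and 3 is optimal.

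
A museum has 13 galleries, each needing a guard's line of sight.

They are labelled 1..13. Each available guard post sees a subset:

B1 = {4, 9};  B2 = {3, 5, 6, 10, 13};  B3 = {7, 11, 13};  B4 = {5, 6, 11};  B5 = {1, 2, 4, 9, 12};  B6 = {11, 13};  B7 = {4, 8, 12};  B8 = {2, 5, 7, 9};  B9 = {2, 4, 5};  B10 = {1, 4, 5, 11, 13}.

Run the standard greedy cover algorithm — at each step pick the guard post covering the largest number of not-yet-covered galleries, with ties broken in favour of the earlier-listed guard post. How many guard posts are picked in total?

Greedy: pick B2 (covers 5 new) → pick B5 (covers 5 new) → pick B3 (covers 2 new) → pick B7 (covers 1 new). Total picks: 4.

4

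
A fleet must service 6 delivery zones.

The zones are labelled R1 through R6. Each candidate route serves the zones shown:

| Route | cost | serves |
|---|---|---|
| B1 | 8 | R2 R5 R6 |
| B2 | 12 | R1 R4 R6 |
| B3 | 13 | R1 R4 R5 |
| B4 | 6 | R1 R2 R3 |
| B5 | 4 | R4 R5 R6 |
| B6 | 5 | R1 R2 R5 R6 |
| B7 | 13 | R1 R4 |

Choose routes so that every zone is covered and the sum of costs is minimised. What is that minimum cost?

10

B4, B5 together cover every zone (B4 ∪ B5 = {R1, R2, R3, R4, R5, R6}); total cost 6 + 4 = 10.
The greedy pick B6, B5, B4 costs 15; no covering selection beats 10.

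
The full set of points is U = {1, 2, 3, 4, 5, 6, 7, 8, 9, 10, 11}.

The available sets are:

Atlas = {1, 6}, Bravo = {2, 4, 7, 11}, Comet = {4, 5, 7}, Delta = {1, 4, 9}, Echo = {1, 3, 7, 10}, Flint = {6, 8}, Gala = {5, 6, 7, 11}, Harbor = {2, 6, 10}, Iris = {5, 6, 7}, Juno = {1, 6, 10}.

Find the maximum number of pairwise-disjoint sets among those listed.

Bravo, Flint are pairwise disjoint (Bravo={2,4,7,11}; Flint={6,8}).
Every remaining set overlaps one of these, and no 3 of the listed sets are pairwise disjoint, so 2 is the maximum.

2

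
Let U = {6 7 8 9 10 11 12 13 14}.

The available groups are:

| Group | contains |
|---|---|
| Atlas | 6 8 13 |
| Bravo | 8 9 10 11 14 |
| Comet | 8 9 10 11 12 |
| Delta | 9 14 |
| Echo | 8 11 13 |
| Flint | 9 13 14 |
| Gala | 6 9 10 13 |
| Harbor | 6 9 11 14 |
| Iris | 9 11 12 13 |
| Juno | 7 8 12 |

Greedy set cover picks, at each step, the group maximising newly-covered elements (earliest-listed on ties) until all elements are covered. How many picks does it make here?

Greedy: pick Bravo (covers 5 new) → pick Atlas (covers 2 new) → pick Juno (covers 2 new). Total picks: 3.

3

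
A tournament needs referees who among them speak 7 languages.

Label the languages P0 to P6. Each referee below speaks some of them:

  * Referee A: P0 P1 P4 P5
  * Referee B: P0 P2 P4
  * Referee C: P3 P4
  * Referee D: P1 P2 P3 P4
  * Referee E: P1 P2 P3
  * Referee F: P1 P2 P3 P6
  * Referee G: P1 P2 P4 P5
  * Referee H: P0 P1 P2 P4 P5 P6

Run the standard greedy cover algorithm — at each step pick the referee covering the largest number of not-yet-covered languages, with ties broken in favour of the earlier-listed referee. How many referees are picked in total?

Greedy: pick H (covers 6 new) → pick C (covers 1 new). Total picks: 2.

2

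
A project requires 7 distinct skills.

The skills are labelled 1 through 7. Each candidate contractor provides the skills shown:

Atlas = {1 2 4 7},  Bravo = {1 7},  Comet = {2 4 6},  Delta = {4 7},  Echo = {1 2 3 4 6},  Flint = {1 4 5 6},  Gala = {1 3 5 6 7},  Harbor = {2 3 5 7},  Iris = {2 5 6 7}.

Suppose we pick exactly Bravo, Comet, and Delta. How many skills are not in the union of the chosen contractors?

2

Union of Bravo, Comet, Delta = {1, 2, 4, 6, 7}.
Not covered: 3, 5 — 2 skills.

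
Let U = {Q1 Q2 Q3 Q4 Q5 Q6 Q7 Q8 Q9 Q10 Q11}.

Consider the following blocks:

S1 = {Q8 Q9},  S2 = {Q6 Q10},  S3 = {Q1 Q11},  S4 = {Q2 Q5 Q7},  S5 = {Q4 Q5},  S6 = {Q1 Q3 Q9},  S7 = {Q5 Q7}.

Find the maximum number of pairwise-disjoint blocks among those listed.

4

S1, S2, S3, S5 are pairwise disjoint (S1={Q8,Q9}; S2={Q6,Q10}; S3={Q1,Q11}; S5={Q4,Q5}).
Every remaining block overlaps one of these, and no 5 of the listed blocks are pairwise disjoint, so 4 is the maximum.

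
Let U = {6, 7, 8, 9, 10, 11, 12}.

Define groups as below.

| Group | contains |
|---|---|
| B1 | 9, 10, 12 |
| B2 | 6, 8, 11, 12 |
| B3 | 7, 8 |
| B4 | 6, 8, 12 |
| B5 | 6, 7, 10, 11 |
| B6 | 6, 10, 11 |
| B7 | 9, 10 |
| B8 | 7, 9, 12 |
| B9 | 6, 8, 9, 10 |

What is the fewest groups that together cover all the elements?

B4, B6, and B8 cover everything between them: the union {6, 7, 8, 9, 10, 11, 12} is all of U.
No 2 of the 9 groups cover everything (all 36 combinations miss at least one element), so 3 is optimal.

3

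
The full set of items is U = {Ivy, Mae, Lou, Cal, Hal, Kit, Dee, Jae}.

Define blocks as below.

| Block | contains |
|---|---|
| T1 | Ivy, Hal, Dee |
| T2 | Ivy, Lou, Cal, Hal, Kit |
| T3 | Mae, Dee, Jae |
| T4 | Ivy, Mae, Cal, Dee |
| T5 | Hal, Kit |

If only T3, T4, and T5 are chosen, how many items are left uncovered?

1

Union of T3, T4, T5 = {Ivy, Mae, Cal, Hal, Kit, Dee, Jae}.
Not covered: Lou — 1 item.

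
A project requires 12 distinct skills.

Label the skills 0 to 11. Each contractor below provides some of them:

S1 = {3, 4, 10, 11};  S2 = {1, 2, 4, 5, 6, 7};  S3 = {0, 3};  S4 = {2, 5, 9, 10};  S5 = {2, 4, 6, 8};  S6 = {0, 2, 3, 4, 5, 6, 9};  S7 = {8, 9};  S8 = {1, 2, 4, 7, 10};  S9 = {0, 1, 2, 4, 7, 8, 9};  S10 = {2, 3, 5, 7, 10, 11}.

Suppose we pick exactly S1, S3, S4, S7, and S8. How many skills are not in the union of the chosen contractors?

1

Union of S1, S3, S4, S7, S8 = {0, 1, 2, 3, 4, 5, 7, 8, 9, 10, 11}.
Not covered: 6 — 1 skill.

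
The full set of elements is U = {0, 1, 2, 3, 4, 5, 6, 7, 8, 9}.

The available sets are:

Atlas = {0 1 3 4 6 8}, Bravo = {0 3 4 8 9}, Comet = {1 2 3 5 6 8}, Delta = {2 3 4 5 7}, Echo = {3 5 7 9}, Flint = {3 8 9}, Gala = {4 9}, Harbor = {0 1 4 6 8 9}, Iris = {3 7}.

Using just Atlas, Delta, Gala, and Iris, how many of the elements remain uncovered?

0

Union of Atlas, Delta, Gala, Iris = {0, 1, 2, 3, 4, 5, 6, 7, 8, 9} — that's every element, so 0 are uncovered.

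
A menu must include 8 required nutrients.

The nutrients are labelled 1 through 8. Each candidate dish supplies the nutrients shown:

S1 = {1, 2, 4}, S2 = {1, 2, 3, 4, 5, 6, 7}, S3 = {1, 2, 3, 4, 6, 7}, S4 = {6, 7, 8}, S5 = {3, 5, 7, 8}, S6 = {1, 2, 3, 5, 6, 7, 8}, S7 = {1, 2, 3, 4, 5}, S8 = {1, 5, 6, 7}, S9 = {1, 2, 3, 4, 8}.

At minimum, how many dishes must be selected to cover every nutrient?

Take {S4, S7}. Their union is {1, 2, 3, 4, 5, 6, 7, 8}, which is all 8 nutrients.
No single dish has all 8 nutrients (the largest, S2, has 7), so 2 is optimal.

2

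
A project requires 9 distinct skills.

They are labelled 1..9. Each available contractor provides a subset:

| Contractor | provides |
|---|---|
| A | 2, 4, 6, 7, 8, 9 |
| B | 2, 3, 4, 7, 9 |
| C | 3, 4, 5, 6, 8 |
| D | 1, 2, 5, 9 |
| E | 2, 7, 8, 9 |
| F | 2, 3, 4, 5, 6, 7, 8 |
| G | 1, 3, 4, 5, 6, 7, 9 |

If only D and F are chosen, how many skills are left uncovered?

Union of D, F = {1, 2, 3, 4, 5, 6, 7, 8, 9} — that's every skill, so 0 are uncovered.

0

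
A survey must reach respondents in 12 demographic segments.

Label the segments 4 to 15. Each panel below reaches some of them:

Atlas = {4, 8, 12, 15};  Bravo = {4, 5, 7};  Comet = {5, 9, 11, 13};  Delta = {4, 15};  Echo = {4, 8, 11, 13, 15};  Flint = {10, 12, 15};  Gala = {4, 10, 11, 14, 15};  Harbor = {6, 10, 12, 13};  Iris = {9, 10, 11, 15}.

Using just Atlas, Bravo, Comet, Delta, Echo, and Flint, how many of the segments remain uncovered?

Union of Atlas, Bravo, Comet, Delta, Echo, Flint = {4, 5, 7, 8, 9, 10, 11, 12, 13, 15}.
Not covered: 6, 14 — 2 segments.

2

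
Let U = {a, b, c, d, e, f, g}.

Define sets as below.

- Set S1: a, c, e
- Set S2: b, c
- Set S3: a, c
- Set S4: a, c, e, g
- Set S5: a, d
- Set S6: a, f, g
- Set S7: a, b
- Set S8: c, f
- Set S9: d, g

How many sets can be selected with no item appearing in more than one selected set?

3

S7, S8, S9 are pairwise disjoint (S7={a,b}; S8={c,f}; S9={d,g}).
Every remaining set overlaps one of these, and no 4 of the listed sets are pairwise disjoint, so 3 is the maximum.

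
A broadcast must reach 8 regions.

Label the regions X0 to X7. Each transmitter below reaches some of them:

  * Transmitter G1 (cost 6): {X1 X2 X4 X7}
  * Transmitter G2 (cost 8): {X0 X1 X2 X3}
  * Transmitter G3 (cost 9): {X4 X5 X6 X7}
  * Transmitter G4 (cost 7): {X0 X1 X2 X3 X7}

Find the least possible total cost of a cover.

16

G3, G4 together cover every region (G3 ∪ G4 = {X0, X1, X2, X3, X4, X5, X6, X7}); total cost 9 + 7 = 16.
No covering selection has total cost below 16.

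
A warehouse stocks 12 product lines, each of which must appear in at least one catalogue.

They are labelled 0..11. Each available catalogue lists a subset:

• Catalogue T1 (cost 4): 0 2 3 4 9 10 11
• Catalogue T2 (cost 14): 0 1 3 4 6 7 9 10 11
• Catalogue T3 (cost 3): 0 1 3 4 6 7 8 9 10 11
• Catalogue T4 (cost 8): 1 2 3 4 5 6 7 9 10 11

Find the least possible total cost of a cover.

11

T3, T4 together cover every product (T3 ∪ T4 = {0, 1, 2, 3, 4, 5, 6, 7, 8, 9, 10, 11}); total cost 3 + 8 = 11.
The greedy pick T3, T1, T4 costs 15; no covering selection beats 11.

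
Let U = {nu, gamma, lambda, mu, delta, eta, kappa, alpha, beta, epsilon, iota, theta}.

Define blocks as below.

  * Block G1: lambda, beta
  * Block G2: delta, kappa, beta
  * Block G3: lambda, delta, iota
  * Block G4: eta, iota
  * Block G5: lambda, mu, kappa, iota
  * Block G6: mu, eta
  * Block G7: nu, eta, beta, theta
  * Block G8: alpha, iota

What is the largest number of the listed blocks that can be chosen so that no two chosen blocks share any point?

G2, G6, G8 are pairwise disjoint (G2={delta,kappa,beta}; G6={mu,eta}; G8={alpha,iota}).
Every remaining block overlaps one of these, and no 4 of the listed blocks are pairwise disjoint, so 3 is the maximum.

3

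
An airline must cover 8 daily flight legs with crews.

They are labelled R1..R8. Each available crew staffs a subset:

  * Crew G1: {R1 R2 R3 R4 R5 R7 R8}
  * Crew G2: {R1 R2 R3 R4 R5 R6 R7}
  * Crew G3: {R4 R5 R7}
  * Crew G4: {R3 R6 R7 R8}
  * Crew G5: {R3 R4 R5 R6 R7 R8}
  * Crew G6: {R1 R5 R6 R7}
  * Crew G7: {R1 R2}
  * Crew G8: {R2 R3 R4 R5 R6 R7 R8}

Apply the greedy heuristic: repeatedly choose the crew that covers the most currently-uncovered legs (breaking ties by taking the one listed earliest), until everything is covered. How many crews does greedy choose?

Greedy: pick G1 (covers 7 new) → pick G2 (covers 1 new). Total picks: 2.

2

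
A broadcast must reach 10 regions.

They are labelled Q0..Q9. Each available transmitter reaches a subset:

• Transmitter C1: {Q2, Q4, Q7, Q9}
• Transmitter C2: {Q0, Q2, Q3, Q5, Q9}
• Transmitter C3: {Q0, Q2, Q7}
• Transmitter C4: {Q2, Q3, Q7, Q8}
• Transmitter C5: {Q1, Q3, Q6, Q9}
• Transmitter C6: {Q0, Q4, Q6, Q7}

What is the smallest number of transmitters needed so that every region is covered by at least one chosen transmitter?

Take {C1, C2, C4, C5}. Their union is {Q0, Q1, Q2, Q3, Q4, Q5, Q6, Q7, Q8, Q9}, which is all 10 regions.
No 3 of the 6 transmitters cover everything (all 20 combinations miss at least one region), so 4 is optimal.

4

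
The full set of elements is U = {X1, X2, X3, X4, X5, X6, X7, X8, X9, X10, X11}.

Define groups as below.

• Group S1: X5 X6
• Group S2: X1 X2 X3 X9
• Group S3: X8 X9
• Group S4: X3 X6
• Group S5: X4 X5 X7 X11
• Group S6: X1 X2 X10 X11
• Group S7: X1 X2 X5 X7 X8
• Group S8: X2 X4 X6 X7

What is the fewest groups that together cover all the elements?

4

Take {S3, S4, S5, S6}. Their union is {X1, X2, X3, X4, X5, X6, X7, X8, X9, X10, X11}, which is all 11 elements.
Only S6 contains X10, so S6 is forced; the remaining 7 elements need at least 3 more groups (each remaining group adds at most 3) — so at least 4 groups are needed, and 4 is optimal.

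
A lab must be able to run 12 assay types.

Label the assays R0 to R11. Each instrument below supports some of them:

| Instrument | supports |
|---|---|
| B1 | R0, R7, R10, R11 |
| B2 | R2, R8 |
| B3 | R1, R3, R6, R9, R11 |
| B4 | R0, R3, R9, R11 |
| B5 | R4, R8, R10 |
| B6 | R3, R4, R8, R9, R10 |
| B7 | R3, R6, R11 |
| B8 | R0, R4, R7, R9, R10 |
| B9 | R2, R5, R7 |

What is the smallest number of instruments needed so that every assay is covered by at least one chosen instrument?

4

Take {B3, B4, B6, B9}. Their union is {R0, R1, R2, R3, R4, R5, R6, R7, R8, R9, R10, R11}, which is all 12 assays.
No 3 of the 9 instruments cover everything (all 84 combinations miss at least one assay), so 4 is optimal.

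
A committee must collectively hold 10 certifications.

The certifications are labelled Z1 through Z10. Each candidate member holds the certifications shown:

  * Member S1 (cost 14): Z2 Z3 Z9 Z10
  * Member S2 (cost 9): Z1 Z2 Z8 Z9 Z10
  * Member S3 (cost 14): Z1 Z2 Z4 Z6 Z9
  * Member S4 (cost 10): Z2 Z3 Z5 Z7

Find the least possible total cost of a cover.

S2, S3, S4 together cover every certification (S2 ∪ S3 ∪ S4 = {Z1, Z2, Z3, Z4, Z5, Z6, Z7, Z8, Z9, Z10}); total cost 9 + 14 + 10 = 33.
No covering selection has total cost below 33.

33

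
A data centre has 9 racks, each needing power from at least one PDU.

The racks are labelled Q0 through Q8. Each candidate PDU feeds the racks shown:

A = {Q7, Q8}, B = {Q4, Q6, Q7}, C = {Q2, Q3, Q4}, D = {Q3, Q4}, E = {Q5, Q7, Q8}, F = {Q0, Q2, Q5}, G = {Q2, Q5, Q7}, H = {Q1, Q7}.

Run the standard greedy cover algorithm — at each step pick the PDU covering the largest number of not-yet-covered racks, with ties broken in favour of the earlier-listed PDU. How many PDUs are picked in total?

5

Greedy: pick B (covers 3 new) → pick F (covers 3 new) → pick A (covers 1 new) → pick C (covers 1 new) → pick H (covers 1 new). Total picks: 5.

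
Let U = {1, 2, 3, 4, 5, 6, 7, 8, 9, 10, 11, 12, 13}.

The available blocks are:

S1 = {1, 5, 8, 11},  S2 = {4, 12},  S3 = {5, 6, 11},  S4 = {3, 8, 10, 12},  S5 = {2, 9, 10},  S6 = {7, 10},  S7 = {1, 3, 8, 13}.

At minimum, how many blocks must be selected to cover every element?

Take {S2, S3, S5, S6, S7}. Their union is {1, 2, 3, 4, 5, 6, 7, 8, 9, 10, 11, 12, 13}, which is all 13 elements.
No 4 of the 7 blocks cover everything (all 35 combinations miss at least one element), so 5 is optimal.

5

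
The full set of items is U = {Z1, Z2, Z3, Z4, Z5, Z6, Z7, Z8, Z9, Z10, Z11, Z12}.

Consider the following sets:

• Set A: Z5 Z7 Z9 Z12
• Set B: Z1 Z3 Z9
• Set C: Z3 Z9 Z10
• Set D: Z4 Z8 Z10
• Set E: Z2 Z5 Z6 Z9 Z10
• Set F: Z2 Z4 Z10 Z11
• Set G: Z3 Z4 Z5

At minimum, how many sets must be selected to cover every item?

5

A and B and D and E and F together: A ∪ B ∪ D ∪ E ∪ F = {Z1, Z2, Z3, Z4, Z5, Z6, Z7, Z8, Z9, Z10, Z11, Z12} — every item is covered.
Only E contains Z6, so E is forced; the remaining 7 items need at least 4 more sets (each remaining set adds at most 2) — so at least 5 sets are needed, and 5 is optimal.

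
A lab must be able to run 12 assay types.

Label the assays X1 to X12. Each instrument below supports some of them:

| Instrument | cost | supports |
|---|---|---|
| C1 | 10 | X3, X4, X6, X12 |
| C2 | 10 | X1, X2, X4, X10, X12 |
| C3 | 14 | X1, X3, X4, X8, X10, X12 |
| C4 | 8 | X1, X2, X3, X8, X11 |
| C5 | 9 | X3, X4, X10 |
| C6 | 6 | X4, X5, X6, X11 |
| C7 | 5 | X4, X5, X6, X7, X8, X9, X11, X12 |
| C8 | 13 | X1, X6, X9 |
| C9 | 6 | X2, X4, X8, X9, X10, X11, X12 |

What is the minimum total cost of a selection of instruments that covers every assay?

C4, C7, C9 together cover every assay (C4 ∪ C7 ∪ C9 = {X1, X2, X3, X4, X5, X6, X7, X8, X9, X10, X11, X12}); total cost 8 + 5 + 6 = 19.
No covering selection has total cost below 19.

19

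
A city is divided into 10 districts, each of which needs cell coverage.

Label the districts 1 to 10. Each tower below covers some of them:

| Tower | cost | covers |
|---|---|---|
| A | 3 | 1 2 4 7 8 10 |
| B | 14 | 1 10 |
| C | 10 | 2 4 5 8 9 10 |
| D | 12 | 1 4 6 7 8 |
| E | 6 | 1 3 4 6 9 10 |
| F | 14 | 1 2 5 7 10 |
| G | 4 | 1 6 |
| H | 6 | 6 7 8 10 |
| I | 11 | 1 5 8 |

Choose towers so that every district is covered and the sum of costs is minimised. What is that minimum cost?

A, C, E together cover every district (A ∪ C ∪ E = {1, 2, 3, 4, 5, 6, 7, 8, 9, 10}); total cost 3 + 10 + 6 = 19.
No covering selection has total cost below 19.

19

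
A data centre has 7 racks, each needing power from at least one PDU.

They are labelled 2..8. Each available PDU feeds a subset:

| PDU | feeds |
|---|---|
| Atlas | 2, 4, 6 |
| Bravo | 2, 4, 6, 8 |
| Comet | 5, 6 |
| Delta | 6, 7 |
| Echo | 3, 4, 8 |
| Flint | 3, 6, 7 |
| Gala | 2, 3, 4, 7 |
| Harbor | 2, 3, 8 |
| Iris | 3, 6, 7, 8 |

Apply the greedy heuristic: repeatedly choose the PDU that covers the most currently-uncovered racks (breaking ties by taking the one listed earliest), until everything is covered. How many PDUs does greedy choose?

3

Greedy: pick Bravo (covers 4 new) → pick Flint (covers 2 new) → pick Comet (covers 1 new). Total picks: 3.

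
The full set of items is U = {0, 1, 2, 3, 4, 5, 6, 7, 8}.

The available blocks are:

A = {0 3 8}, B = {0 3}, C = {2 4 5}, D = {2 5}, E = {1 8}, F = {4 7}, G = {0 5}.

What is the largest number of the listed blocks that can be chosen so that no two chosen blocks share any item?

B, D, E, F are pairwise disjoint (B={0,3}; D={2,5}; E={1,8}; F={4,7}).
Every remaining block overlaps one of these, and no 5 of the listed blocks are pairwise disjoint, so 4 is the maximum.

4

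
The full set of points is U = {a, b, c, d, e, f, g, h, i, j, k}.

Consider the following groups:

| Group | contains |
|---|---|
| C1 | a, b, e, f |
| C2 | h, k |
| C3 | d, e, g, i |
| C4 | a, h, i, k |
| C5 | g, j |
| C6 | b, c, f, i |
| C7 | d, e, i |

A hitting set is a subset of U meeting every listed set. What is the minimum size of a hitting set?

4

T = {b, g, i, k} meets every group (each contains at least one member of T), and |T| = 4.
No choice of 3 points meets every group, so 4 is the minimum.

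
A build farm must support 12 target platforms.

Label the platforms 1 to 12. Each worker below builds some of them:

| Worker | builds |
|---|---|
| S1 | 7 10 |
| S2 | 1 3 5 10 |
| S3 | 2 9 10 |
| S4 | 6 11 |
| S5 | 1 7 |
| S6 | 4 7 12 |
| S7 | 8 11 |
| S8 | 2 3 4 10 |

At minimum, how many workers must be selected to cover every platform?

5

S2 and S3 and S4 and S6 and S7 together: S2 ∪ S3 ∪ S4 ∪ S6 ∪ S7 = {1, 2, 3, 4, 5, 6, 7, 8, 9, 10, 11, 12} — every platform is covered.
No 4 of the 8 workers cover everything (all 70 combinations miss at least one platform), so 5 is optimal.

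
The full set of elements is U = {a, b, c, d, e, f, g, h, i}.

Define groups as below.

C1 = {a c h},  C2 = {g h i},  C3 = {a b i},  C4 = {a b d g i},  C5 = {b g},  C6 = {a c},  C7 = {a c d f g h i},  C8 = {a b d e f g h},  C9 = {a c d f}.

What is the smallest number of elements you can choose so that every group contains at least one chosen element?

Take T = {a, g}. Each listed group contains at least one of these, so T is a hitting set of size 2.
The groups C2, C6 are pairwise disjoint, so any hitting set needs a separate element for each — at least 2. Hence 2 is optimal.

2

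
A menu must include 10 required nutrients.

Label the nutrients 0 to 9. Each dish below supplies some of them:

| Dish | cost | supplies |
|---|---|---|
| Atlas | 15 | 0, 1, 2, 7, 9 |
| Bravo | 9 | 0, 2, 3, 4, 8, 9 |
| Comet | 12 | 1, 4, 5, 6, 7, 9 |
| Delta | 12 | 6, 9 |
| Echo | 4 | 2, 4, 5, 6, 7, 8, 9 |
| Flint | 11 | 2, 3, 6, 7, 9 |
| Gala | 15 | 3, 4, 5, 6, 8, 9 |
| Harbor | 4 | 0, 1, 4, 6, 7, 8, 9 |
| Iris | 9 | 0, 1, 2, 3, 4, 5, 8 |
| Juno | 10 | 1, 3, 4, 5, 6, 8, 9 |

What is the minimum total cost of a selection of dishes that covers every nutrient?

Echo, Iris together cover every nutrient (Echo ∪ Iris = {0, 1, 2, 3, 4, 5, 6, 7, 8, 9}); total cost 4 + 9 = 13.
The greedy pick Echo, Harbor, Bravo costs 17; no covering selection beats 13.

13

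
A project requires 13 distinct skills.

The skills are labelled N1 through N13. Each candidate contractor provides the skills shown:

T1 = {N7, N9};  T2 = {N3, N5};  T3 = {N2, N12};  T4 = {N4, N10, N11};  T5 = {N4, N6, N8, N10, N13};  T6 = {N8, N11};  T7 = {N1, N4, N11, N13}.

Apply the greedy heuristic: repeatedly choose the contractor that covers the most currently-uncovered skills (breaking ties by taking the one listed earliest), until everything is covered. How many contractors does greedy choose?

Greedy: pick T5 (covers 5 new) → pick T1 (covers 2 new) → pick T2 (covers 2 new) → pick T3 (covers 2 new) → pick T7 (covers 2 new). Total picks: 5.

5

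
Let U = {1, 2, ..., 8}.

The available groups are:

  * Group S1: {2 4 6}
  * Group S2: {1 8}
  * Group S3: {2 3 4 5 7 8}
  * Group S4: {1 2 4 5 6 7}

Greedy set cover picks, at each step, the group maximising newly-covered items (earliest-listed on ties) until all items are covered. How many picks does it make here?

Greedy: pick S3 (covers 6 new) → pick S4 (covers 2 new). Total picks: 2.

2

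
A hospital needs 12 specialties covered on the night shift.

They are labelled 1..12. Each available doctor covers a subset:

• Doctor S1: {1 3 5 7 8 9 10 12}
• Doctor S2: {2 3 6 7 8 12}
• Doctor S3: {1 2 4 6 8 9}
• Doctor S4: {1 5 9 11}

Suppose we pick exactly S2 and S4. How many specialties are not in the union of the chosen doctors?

2

Union of S2, S4 = {1, 2, 3, 5, 6, 7, 8, 9, 11, 12}.
Not covered: 4, 10 — 2 specialties.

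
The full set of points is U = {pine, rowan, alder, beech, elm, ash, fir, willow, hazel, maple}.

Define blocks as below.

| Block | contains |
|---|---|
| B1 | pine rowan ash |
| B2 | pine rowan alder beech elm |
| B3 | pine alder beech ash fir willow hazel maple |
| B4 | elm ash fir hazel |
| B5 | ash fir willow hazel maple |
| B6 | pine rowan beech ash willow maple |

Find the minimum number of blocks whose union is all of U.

B2 and B5 cover everything between them: the union {pine, rowan, alder, beech, elm, ash, fir, willow, hazel, maple} is all of U.
No single block has all 10 points (the largest, B3, has 8), so 2 is optimal.

2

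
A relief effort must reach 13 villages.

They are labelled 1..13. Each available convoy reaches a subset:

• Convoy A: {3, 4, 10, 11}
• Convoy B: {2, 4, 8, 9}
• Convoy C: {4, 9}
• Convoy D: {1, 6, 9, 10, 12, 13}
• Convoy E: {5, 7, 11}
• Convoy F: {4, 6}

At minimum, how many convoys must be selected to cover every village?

4

A and B and D and E together: A ∪ B ∪ D ∪ E = {1, 2, 3, 4, 5, 6, 7, 8, 9, 10, 11, 12, 13} — every village is covered.
Only D contains 1, so D is forced; the remaining 7 villages need at least 3 more convoys (each remaining convoy adds at most 3) — so at least 4 convoys are needed, and 4 is optimal.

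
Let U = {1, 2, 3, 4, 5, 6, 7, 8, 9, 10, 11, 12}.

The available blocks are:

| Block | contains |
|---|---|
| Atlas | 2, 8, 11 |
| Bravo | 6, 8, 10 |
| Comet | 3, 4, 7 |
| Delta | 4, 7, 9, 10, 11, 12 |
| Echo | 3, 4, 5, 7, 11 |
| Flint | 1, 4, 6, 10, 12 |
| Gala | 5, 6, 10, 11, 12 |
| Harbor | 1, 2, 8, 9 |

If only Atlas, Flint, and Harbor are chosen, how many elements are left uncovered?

3

Union of Atlas, Flint, Harbor = {1, 2, 4, 6, 8, 9, 10, 11, 12}.
Not covered: 3, 5, 7 — 3 elements.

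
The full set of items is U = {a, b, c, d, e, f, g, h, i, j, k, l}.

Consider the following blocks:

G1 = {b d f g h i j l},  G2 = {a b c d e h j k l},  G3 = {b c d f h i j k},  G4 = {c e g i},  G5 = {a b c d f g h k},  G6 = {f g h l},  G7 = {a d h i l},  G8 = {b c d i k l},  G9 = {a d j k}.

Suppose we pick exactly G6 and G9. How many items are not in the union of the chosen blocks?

4

Union of G6, G9 = {a, d, f, g, h, j, k, l}.
Not covered: b, c, e, i — 4 items.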